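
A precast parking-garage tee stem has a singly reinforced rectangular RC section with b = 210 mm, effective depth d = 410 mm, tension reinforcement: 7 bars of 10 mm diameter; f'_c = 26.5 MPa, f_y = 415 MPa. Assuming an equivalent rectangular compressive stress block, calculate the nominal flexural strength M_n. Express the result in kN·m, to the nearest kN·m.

M_n ≈ 88 kN·m

A_s = 7 × 78.5 = 549.5 mm².
T = A_s f_y = 549.5 × 415 = 228042.5 N = 228.0425 kN.
From C = T: a = T/(0.85 f'_c b) = 228042.5/(0.85 × 26.5 × 210) = 48.21 mm.
M_n = T(d − a/2) = 228.0425 kN × (410 − 24.105) mm = 88.00 kN·m.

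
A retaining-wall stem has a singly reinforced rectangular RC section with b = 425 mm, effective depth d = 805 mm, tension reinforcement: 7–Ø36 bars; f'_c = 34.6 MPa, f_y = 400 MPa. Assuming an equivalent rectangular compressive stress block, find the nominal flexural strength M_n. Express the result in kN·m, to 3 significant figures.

M_n ≈ 1970 kN·m

A_s = 7 × 1018 = 7126 mm².
T = A_s f_y = 7126 × 400 = 2850400 N = 2850.4 kN.
From C = T: a = T/(0.85 f'_c b) = 2850400/(0.85 × 34.6 × 425) = 228.05 mm.
M_n = T(d − a/2) = 2850.4 kN × (805 − 114.025) mm = 1969.56 kN·m.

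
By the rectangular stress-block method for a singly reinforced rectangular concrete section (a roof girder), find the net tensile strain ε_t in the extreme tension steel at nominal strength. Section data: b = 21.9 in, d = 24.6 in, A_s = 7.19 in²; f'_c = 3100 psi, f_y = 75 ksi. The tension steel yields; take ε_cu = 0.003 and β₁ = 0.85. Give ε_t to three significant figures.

ε_t ≈ 0.00371

a = A_s f_y/(0.85 f'_c b) = 9.345 in.
β₁ = 0.85, so c = a/β₁ = 9.345/0.85 = 10.994 in.
From the linear strain diagram with ε_cu = 0.003: ε_t = 0.003 (d − c)/c = 0.003 × (24.6 − 10.994)/10.994 = 0.00371.
ε_t < 0.004 — the section is over-reinforced for flexure under ACI limits.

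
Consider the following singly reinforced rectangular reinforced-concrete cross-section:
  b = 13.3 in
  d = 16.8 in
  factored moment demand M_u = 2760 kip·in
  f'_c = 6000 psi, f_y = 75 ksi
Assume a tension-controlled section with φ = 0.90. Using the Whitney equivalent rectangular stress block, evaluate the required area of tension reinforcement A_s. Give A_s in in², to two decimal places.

A_s ≈ 2.67 in²

M_n = M_u/φ = 2760/0.90 = 3066.67 kip·in.
From M_n = 0.85 f'_c a b (d − a/2):
a = d − √(d² − 2M_n/(0.85 f'_c b)) = 16.8 − √(16.8² − 2 × 3066.67/(0.85 × 6 × 13.3)) = 2.950 in.
A_s = 0.85 f'_c a b / f_y = 0.85 × 6 × 2.950 × 13.3 / 75 = 2.668 in².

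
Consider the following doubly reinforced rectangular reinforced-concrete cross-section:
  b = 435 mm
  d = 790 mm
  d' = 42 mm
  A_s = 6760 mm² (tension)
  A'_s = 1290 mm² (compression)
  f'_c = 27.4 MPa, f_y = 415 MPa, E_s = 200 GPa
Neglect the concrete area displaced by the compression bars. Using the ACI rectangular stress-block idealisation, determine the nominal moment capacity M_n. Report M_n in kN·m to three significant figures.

M_n ≈ 1940 kN·m

Assume both tension and compression steel yield.
Net tension couple steel: A_s − A'_s = 5470 mm².
a = (A_s − A'_s) f_y / (0.85 f'_c b) = 2270050/(0.85 × 27.4 × 435) = 224.07 mm.
c = a/β₁ = 224.07/0.85 = 263.61 mm; ε'_s = 0.003(c − d')/c = 0.0025 ≥ f_y/E_s = 0.0021, so compression steel does yield.
M_n = (A_s − A'_s) f_y (d − a/2) + A'_s f_y (d − d') = [2270050 × (790 − 112.035) + 535350 × (790 − 42)] × 10⁻⁶ = 1539.01 + 400.44 = 1939.45 kN·m.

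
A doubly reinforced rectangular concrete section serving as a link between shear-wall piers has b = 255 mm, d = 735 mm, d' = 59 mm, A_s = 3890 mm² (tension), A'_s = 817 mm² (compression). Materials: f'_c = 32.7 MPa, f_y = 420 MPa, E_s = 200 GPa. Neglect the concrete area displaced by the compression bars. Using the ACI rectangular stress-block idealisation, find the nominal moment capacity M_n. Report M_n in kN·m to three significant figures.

M_n ≈ 1060 kN·m

Assume both tension and compression steel yield.
Net tension couple steel: A_s − A'_s = 3073 mm².
a = (A_s − A'_s) f_y / (0.85 f'_c b) = 1290660/(0.85 × 32.7 × 255) = 182.10 mm.
c = a/β₁ = 182.10/0.816 = 223.16 mm; ε'_s = 0.003(c − d')/c = 0.0022 ≥ f_y/E_s = 0.0021, so compression steel does yield.
M_n = (A_s − A'_s) f_y (d − a/2) + A'_s f_y (d − d') = [1290660 × (735 − 91.05) + 343140 × (735 − 59)] × 10⁻⁶ = 831.12 + 231.96 = 1063.08 kN·m.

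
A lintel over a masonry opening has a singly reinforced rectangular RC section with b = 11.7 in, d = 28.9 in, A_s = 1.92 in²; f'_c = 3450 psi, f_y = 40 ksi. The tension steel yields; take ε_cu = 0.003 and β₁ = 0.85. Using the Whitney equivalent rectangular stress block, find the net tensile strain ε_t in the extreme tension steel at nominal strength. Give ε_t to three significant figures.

a = A_s f_y/(0.85 f'_c b) = 2.238 in.
β₁ = 0.85, so c = a/β₁ = 2.238/0.85 = 2.633 in.
From the linear strain diagram with ε_cu = 0.003: ε_t = 0.003 (d − c)/c = 0.003 × (28.9 − 2.633)/2.633 = 0.0299.
Since ε_t ≥ 0.005, the section is tension-controlled.

ε_t ≈ 0.0299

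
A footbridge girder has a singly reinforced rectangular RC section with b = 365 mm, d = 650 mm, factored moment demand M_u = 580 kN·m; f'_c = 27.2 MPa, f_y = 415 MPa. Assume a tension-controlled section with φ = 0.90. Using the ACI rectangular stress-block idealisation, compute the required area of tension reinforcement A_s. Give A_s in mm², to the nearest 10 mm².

A_s ≈ 2660 mm²

M_n = M_u/φ = 580/0.90 = 644.444 kN·m.
With M_n = 0.85 f'_c a b (d − a/2), solve the quadratic for a:
a = d − √(d² − 2M_n/(0.85 f'_c b)) = 650 − √(650² − 2 × 644.444×10⁶/(0.85 × 27.2 × 365)) = 130.61 mm.
A_s = 0.85 f'_c a b / f_y = 0.85 × 27.2 × 130.61 × 365 / 415 = 2655.9 mm².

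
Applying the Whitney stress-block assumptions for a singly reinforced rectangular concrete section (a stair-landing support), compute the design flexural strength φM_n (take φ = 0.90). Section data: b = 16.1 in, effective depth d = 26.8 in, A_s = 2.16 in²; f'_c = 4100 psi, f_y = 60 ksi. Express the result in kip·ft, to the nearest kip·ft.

φM_n ≈ 249 kip·ft

T = A_s f_y = 2.16 × 60 = 129.6 kips.
a = T/(0.85 f'_c b) = 129.6/(0.85 × 4.1 × 16.1) = 2.310 in.
M_n = T(d − a/2) = 129.6 × (26.8 − 1.155) = 3323.6 kip·in = 3323.6/12 = 276.97 kip·ft.
φM_n = 0.90 × 276.97 = 249.27 kip·ft.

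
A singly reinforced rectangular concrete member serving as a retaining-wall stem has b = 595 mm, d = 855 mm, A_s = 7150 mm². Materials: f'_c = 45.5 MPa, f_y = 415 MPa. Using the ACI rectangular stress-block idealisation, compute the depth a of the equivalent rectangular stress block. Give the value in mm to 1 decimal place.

a ≈ 128.9 mm

T = A_s f_y = 7150 × 415 = 2967250 N = 2967.25 kN.
Setting C = 0.85 f'_c a b equal to T: a = 2967250/(0.85 × 45.5 × 595) = 128.9 mm.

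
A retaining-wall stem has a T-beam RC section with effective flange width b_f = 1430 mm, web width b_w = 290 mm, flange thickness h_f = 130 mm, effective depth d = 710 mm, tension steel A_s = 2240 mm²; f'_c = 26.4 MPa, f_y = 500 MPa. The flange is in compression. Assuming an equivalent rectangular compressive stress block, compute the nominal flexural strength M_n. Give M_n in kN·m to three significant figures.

Tension: T = A_s f_y = 2240 × 500 = 1120000 N.
Try a within the flange: a = T/(0.85 f'_c b_f) = 1120000/(0.85 × 26.4 × 1430) = 34.90 mm.
Since a = 34.90 ≤ h_f = 130 mm, the stress block lies entirely in the flange; analyse as a rectangular beam of width b_f.
M_n = T(d − a/2) = 1120000 × (710 − 17.45) = 775.66 × 10⁶ N·mm.
M_n = 775.66 kN·m.

M_n ≈ 776 kN·m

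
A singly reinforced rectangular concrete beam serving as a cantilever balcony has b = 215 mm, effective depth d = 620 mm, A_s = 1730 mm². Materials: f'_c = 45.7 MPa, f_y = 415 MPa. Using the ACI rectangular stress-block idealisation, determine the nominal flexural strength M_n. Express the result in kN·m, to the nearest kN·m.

T = A_s f_y = 1730 × 415 = 717950 N = 717.95 kN.
From C = T: a = T/(0.85 f'_c b) = 717950/(0.85 × 45.7 × 215) = 85.96 mm.
M_n = T(d − a/2) = 717.95 kN × (620 − 42.98) mm = 414.27 kN·m.

M_n ≈ 414 kN·m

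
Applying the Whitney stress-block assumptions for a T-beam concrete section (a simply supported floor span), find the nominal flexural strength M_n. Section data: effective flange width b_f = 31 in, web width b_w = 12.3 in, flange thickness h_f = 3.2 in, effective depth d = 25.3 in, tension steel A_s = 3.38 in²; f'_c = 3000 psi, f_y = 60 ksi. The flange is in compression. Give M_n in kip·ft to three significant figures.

M_n ≈ 406 kip·ft

Tension: T = A_s f_y = 3.38 × 60 = 202.8 kips.
Try a within the flange: a = T/(0.85 f'_c b_f) = 202.8/(0.85 × 3 × 31) = 2.565 in.
Since a = 2.565 ≤ h_f = 3.2 in, the stress block lies entirely in the flange; analyse as a rectangular beam of width b_f.
M_n = T(d − a/2) = 202.8 × (25.3 − 1.2825) = 4870.7 kip·in.
M_n = 4870.7/12 = 405.89 kip·ft.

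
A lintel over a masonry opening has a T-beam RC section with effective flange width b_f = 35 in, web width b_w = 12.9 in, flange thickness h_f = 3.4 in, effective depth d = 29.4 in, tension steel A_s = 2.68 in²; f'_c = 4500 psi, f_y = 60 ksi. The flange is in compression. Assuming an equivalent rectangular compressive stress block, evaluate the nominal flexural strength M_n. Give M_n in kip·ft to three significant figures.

M_n ≈ 386 kip·ft

Tension: T = A_s f_y = 2.68 × 60 = 160.8 kips.
Try a within the flange: a = T/(0.85 f'_c b_f) = 160.8/(0.85 × 4.5 × 35) = 1.201 in.
Since a = 1.201 ≤ h_f = 3.4 in, the stress block lies entirely in the flange; analyse as a rectangular beam of width b_f.
M_n = T(d − a/2) = 160.8 × (29.4 − 0.6005) = 4631.0 kip·in.
M_n = 4631.0/12 = 385.92 kip·ft.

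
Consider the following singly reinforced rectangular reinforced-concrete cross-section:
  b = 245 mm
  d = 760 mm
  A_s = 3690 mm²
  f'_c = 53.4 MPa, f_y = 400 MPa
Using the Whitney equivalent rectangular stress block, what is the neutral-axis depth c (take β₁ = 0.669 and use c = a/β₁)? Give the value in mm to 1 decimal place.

T = A_s f_y = 3690 × 400 = 1476000 N = 1476 kN.
Setting C = 0.85 f'_c a b equal to T: a = 1476000/(0.85 × 53.4 × 245) = 132.727 mm.
With β₁ = 0.669, c = a/β₁ = 132.727/0.669 = 198.4 mm.

c ≈ 198.4 mm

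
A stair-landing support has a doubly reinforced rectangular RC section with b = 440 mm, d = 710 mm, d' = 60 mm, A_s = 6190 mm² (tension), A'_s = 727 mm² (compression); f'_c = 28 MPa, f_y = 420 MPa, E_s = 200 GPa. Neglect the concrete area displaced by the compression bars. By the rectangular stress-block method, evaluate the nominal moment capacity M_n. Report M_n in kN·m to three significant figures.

M_n ≈ 1580 kN·m

Assume both tension and compression steel yield.
Net tension couple steel: A_s − A'_s = 5463 mm².
a = (A_s − A'_s) f_y / (0.85 f'_c b) = 2294460/(0.85 × 28 × 440) = 219.10 mm.
c = a/β₁ = 219.10/0.85 = 257.76 mm; ε'_s = 0.003(c − d')/c = 0.0023 ≥ f_y/E_s = 0.0021, so compression steel does yield.
M_n = (A_s − A'_s) f_y (d − a/2) + A'_s f_y (d − d') = [2294460 × (710 − 109.55) + 305340 × (710 − 60)] × 10⁻⁶ = 1377.71 + 198.47 = 1576.18 kN·m.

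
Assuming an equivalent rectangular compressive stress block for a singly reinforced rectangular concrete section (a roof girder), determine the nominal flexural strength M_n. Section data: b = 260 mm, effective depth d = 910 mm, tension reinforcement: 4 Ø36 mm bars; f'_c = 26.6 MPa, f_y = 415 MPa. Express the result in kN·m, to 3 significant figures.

A_s = 4 × 1018 = 4072 mm².
T = A_s f_y = 4072 × 415 = 1689880 N = 1689.88 kN.
From C = T: a = T/(0.85 f'_c b) = 1689880/(0.85 × 26.6 × 260) = 287.46 mm.
M_n = T(d − a/2) = 1689.88 kN × (910 − 143.73) mm = 1294.90 kN·m.

M_n ≈ 1290 kN·m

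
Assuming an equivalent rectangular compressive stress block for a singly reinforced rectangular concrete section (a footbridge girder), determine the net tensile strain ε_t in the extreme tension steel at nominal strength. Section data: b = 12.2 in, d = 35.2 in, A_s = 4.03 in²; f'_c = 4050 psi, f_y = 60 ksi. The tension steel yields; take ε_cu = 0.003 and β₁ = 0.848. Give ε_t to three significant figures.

a = A_s f_y/(0.85 f'_c b) = 5.757 in.
β₁ = 0.848, so c = a/β₁ = 5.757/0.848 = 6.789 in.
From the linear strain diagram with ε_cu = 0.003: ε_t = 0.003 (d − c)/c = 0.003 × (35.2 − 6.789)/6.789 = 0.0126.
Since ε_t ≥ 0.005, the section is tension-controlled.

ε_t ≈ 0.0126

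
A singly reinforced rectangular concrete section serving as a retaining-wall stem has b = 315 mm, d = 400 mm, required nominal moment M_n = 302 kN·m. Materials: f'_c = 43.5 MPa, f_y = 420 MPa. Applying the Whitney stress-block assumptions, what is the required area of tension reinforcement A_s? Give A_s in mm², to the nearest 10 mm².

A_s ≈ 1970 mm²

With M_n = 0.85 f'_c a b (d − a/2), solve the quadratic for a:
a = d − √(d² − 2M_n/(0.85 f'_c b)) = 400 − √(400² − 2 × 302×10⁶/(0.85 × 43.5 × 315)) = 71.15 mm.
A_s = 0.85 f'_c a b / f_y = 0.85 × 43.5 × 71.15 × 315 / 420 = 1973.1 mm².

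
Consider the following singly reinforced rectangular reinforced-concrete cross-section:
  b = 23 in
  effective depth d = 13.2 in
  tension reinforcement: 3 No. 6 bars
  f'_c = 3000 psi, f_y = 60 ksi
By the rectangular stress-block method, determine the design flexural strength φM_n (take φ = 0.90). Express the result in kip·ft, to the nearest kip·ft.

φM_n ≈ 74 kip·ft

A_s = 3 × 0.44 = 1.32 in².
T = A_s f_y = 1.32 × 60 = 79.2 kips.
a = T/(0.85 f'_c b) = 79.2/(0.85 × 3 × 23) = 1.350 in.
M_n = T(d − a/2) = 79.2 × (13.2 − 0.675) = 992.0 kip·in = 992.0/12 = 82.67 kip·ft.
φM_n = 0.90 × 82.67 = 74.40 kip·ft.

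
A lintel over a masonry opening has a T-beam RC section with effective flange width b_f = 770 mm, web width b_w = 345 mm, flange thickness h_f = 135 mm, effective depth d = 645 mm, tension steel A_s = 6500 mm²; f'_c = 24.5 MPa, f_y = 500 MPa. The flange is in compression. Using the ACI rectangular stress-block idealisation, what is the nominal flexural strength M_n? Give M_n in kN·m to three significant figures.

Tension: T = A_s f_y = 6500 × 500 = 3250000 N.
Try a within the flange: a = T/(0.85 f'_c b_f) = 3250000/(0.85 × 24.5 × 770) = 202.68 mm.
a = 202.68 > h_f = 135 mm: the block extends into the web. Split into flange-overhang and web parts.
C_f = 0.85 f'_c (b_f − b_w) h_f = 0.85 × 24.5 × (770 − 345) × 135 = 1194834 N.
Remaining web compression depth: a_w = (T − C_f)/(0.85 f'_c b_w) = (3250000 − 1194834)/(0.85 × 24.5 × 345) = 286.05 mm.
M_n = C_f(d − h_f/2) + (T − C_f)(d − a_w/2) = 1194834 × (645 − 67.5) + 2055166 × (645 − 143.025) = 690.02 + 1031.64 = 1721.66 × 10⁶ N·mm.
M_n = 1721.66 kN·m.

M_n ≈ 1720 kN·m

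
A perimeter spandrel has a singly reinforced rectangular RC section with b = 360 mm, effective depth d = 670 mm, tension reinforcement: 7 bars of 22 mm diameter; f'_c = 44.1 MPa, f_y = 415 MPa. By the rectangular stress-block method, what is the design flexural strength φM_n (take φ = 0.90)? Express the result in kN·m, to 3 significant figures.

A_s = 7 × 380 = 2660 mm².
T = A_s f_y = 2660 × 415 = 1103900 N = 1103.9 kN.
From C = T: a = T/(0.85 f'_c b) = 1103900/(0.85 × 44.1 × 360) = 81.80 mm.
M_n = T(d − a/2) = 1103.9 kN × (670 − 40.9) mm = 694.46 kN·m.
φM_n = 0.90 × 694.46 = 625.01 kN·m.

φM_n ≈ 625 kN·m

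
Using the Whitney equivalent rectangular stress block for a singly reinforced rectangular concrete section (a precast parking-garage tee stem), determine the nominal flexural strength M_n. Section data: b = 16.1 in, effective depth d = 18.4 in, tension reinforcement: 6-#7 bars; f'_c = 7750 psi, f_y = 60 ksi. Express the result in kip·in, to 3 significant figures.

M_n ≈ 3750 kip·in

A_s = 6 × 0.6 = 3.6 in².
T = A_s f_y = 3.6 × 60 = 216 kips.
a = T/(0.85 f'_c b) = 216/(0.85 × 7.75 × 16.1) = 2.037 in.
M_n = T(d − a/2) = 216 × (18.4 − 1.0185) = 3754.4 kip·in.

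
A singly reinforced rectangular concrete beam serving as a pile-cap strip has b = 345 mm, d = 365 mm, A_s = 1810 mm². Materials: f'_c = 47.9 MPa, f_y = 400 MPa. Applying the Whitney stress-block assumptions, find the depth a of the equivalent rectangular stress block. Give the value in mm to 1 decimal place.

T = A_s f_y = 1810 × 400 = 724000 N = 724 kN.
Setting C = 0.85 f'_c a b equal to T: a = 724000/(0.85 × 47.9 × 345) = 51.5 mm.

a ≈ 51.5 mm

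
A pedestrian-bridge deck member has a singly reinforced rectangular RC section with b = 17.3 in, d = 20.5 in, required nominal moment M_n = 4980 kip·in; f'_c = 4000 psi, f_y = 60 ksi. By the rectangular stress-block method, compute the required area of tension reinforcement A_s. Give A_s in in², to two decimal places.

From M_n = 0.85 f'_c a b (d − a/2):
a = d − √(d² − 2M_n/(0.85 f'_c b)) = 20.5 − √(20.5² − 2 × 4980/(0.85 × 4 × 17.3)) = 4.660 in.
A_s = 0.85 f'_c a b / f_y = 0.85 × 4 × 4.660 × 17.3 / 60 = 4.568 in².

A_s ≈ 4.57 in²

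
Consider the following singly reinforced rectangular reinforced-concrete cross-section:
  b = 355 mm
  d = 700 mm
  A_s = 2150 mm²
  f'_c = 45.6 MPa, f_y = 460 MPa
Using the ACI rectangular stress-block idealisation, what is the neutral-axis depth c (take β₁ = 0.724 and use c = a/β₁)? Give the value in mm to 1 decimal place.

c ≈ 99.3 mm

T = A_s f_y = 2150 × 460 = 989000 N = 989 kN.
Setting C = 0.85 f'_c a b equal to T: a = 989000/(0.85 × 45.6 × 355) = 71.876 mm.
With β₁ = 0.724, c = a/β₁ = 71.876/0.724 = 99.3 mm.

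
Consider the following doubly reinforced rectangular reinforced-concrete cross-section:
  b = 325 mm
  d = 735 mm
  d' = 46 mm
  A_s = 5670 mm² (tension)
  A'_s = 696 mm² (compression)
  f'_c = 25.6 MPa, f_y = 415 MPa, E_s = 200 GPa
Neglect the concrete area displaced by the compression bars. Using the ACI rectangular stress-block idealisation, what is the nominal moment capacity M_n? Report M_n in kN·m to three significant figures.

M_n ≈ 1410 kN·m

Assume both tension and compression steel yield.
Net tension couple steel: A_s − A'_s = 4974 mm².
a = (A_s − A'_s) f_y / (0.85 f'_c b) = 2064210/(0.85 × 25.6 × 325) = 291.88 mm.
c = a/β₁ = 291.88/0.85 = 343.39 mm; ε'_s = 0.003(c − d')/c = 0.0026 ≥ f_y/E_s = 0.0021, so compression steel does yield.
M_n = (A_s − A'_s) f_y (d − a/2) + A'_s f_y (d − d') = [2064210 × (735 − 145.94) + 288840 × (735 − 46)] × 10⁻⁶ = 1215.94 + 199.01 = 1414.95 kN·m.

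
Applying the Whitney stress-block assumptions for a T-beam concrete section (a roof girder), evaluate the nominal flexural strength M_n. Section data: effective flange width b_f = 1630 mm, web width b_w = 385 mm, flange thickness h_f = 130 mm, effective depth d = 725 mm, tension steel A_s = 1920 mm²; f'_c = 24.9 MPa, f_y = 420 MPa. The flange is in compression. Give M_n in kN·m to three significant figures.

M_n ≈ 575 kN·m

Tension: T = A_s f_y = 1920 × 420 = 806400 N.
Try a within the flange: a = T/(0.85 f'_c b_f) = 806400/(0.85 × 24.9 × 1630) = 23.37 mm.
Since a = 23.37 ≤ h_f = 130 mm, the stress block lies entirely in the flange; analyse as a rectangular beam of width b_f.
M_n = T(d − a/2) = 806400 × (725 − 11.685) = 575.22 × 10⁶ N·mm.
M_n = 575.22 kN·m.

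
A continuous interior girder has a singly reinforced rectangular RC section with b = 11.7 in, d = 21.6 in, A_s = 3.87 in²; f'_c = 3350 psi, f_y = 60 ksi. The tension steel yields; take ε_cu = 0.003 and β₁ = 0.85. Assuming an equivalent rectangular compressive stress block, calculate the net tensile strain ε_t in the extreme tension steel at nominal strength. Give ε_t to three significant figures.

ε_t ≈ 0.00490

a = A_s f_y/(0.85 f'_c b) = 6.970 in.
β₁ = 0.85, so c = a/β₁ = 6.970/0.85 = 8.200 in.
From the linear strain diagram with ε_cu = 0.003: ε_t = 0.003 (d − c)/c = 0.003 × (21.6 − 8.200)/8.200 = 0.00490.
ε_t is between 0.004 and 0.005 — transition zone.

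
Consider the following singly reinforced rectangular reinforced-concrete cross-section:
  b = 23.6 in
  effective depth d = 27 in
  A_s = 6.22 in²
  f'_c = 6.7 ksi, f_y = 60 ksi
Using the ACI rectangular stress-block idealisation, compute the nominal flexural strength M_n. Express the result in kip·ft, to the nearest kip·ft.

M_n ≈ 797 kip·ft

T = A_s f_y = 6.22 × 60 = 373.2 kips.
a = T/(0.85 f'_c b) = 373.2/(0.85 × 6.7 × 23.6) = 2.777 in.
M_n = T(d − a/2) = 373.2 × (27 − 1.3885) = 9558.2 kip·in = 9558.2/12 = 796.52 kip·ft.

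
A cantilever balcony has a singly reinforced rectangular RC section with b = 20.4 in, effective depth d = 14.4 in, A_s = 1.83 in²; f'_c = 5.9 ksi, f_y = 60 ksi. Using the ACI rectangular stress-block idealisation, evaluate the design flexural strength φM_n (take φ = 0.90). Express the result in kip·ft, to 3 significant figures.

φM_n ≈ 114 kip·ft

T = A_s f_y = 1.83 × 60 = 109.8 kips.
a = T/(0.85 f'_c b) = 109.8/(0.85 × 5.9 × 20.4) = 1.073 in.
M_n = T(d − a/2) = 109.8 × (14.4 − 0.5365) = 1522.2 kip·in = 1522.2/12 = 126.85 kip·ft.
φM_n = 0.90 × 126.85 = 114.17 kip·ft.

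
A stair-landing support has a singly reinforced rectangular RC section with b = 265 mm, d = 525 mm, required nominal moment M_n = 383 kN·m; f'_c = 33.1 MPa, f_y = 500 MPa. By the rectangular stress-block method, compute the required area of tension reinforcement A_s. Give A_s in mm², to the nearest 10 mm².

A_s ≈ 1630 mm²

With M_n = 0.85 f'_c a b (d − a/2), solve the quadratic for a:
a = d − √(d² − 2M_n/(0.85 f'_c b)) = 525 − √(525² − 2 × 383×10⁶/(0.85 × 33.1 × 265)) = 109.20 mm.
A_s = 0.85 f'_c a b / f_y = 0.85 × 33.1 × 109.20 × 265 / 500 = 1628.3 mm².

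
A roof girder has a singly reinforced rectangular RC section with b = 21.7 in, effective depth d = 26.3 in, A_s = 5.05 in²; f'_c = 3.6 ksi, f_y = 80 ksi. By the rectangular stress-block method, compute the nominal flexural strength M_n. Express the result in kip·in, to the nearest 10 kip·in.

T = A_s f_y = 5.05 × 80 = 404 kips.
a = T/(0.85 f'_c b) = 404/(0.85 × 3.6 × 21.7) = 6.084 in.
M_n = T(d − a/2) = 404 × (26.3 − 3.042) = 9396.2 kip·in.

M_n ≈ 9400 kip·in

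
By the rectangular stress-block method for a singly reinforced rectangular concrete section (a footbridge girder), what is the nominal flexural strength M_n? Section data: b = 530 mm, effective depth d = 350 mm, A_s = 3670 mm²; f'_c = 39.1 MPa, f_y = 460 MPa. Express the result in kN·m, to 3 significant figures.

T = A_s f_y = 3670 × 460 = 1688200 N = 1688.2 kN.
From C = T: a = T/(0.85 f'_c b) = 1688200/(0.85 × 39.1 × 530) = 95.84 mm.
M_n = T(d − a/2) = 1688.2 kN × (350 − 47.92) mm = 509.97 kN·m.

M_n ≈ 510 kN·m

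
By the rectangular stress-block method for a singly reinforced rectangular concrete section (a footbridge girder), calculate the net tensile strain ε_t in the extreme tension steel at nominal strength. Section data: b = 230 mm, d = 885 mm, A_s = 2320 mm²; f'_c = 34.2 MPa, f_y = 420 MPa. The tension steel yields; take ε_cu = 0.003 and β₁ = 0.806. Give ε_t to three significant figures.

ε_t ≈ 0.0117

a = A_s f_y/(0.85 f'_c b) = 145.74 mm.
β₁ = 0.806, so c = a/β₁ = 145.74/0.806 = 180.82 mm.
From the linear strain diagram with ε_cu = 0.003: ε_t = 0.003 (d − c)/c = 0.003 × (885 − 180.82)/180.82 = 0.0117.
Since ε_t ≥ 0.005, the section is tension-controlled.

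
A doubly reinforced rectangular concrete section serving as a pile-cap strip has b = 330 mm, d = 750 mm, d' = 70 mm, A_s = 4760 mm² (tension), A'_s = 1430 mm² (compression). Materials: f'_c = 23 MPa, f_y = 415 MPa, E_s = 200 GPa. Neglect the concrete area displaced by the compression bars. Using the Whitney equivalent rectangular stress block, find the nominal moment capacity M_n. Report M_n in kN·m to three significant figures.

Assume both tension and compression steel yield.
Net tension couple steel: A_s − A'_s = 3330 mm².
a = (A_s − A'_s) f_y / (0.85 f'_c b) = 1381950/(0.85 × 23 × 330) = 214.21 mm.
c = a/β₁ = 214.21/0.85 = 252.01 mm; ε'_s = 0.003(c − d')/c = 0.0022 ≥ f_y/E_s = 0.0021, so compression steel does yield.
M_n = (A_s − A'_s) f_y (d − a/2) + A'_s f_y (d − d') = [1381950 × (750 − 107.105) + 593450 × (750 − 70)] × 10⁻⁶ = 888.45 + 403.55 = 1292.00 kN·m.

M_n ≈ 1290 kN·m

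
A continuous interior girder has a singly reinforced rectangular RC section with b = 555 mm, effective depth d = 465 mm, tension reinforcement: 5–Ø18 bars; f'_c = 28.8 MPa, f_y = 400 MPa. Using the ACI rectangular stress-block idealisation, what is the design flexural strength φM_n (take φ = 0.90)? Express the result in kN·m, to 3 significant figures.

A_s = 5 × 254 = 1270 mm².
T = A_s f_y = 1270 × 400 = 508000 N = 508 kN.
From C = T: a = T/(0.85 f'_c b) = 508000/(0.85 × 28.8 × 555) = 37.39 mm.
M_n = T(d − a/2) = 508 kN × (465 − 18.695) mm = 226.72 kN·m.
φM_n = 0.90 × 226.72 = 204.05 kN·m.

φM_n ≈ 204 kN·m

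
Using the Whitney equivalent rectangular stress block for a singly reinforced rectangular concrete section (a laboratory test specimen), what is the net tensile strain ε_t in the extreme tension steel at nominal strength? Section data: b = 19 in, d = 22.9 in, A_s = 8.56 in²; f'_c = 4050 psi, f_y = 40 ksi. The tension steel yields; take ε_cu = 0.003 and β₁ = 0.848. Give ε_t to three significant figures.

a = A_s f_y/(0.85 f'_c b) = 5.235 in.
β₁ = 0.848, so c = a/β₁ = 5.235/0.848 = 6.173 in.
From the linear strain diagram with ε_cu = 0.003: ε_t = 0.003 (d − c)/c = 0.003 × (22.9 − 6.173)/6.173 = 0.00813.
Since ε_t ≥ 0.005, the section is tension-controlled.

ε_t ≈ 0.00813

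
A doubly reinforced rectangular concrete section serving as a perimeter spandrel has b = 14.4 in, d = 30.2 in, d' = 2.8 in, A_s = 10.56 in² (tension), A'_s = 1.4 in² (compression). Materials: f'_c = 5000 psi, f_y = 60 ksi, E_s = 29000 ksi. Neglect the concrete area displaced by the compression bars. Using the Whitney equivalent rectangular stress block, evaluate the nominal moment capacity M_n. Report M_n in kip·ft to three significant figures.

M_n ≈ 1370 kip·ft

Assume both steels yield.
a = (A_s − A'_s) f_y/(0.85 f'_c b) = (10.56 − 1.4) × 60/(0.85 × 5 × 14.4) = 8.980 in.
c = a/β₁ = 8.980/0.8 = 11.225 in; ε'_s = 0.003(c − d')/c = 0.0023 ≥ ε_y = 0.0021, so the compression steel yields.
M_n = (A_s − A'_s) f_y (d − a/2) + A'_s f_y (d − d') = 549.6 × (30.2 − 4.49) + 84 × (30.2 − 2.8) = 14130.2 + 2301.6 = 16431.8 kip·in = 16431.8/12 = 1369.32 kip·ft.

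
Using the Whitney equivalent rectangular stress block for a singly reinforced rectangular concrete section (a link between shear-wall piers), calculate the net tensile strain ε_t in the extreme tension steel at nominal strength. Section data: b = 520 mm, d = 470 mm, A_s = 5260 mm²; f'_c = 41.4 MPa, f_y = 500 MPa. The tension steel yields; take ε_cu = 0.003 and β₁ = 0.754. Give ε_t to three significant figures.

ε_t ≈ 0.00440

a = A_s f_y/(0.85 f'_c b) = 143.73 mm.
β₁ = 0.754, so c = a/β₁ = 143.73/0.754 = 190.62 mm.
From the linear strain diagram with ε_cu = 0.003: ε_t = 0.003 (d − c)/c = 0.003 × (470 − 190.62)/190.62 = 0.00440.
ε_t is between 0.004 and 0.005 — transition zone.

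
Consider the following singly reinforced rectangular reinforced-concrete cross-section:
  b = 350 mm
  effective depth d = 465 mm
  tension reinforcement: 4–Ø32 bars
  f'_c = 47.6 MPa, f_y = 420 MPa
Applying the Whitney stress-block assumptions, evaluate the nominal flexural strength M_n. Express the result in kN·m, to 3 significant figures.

A_s = 4 × 804 = 3216 mm².
T = A_s f_y = 3216 × 420 = 1350720 N = 1350.72 kN.
From C = T: a = T/(0.85 f'_c b) = 1350720/(0.85 × 47.6 × 350) = 95.38 mm.
M_n = T(d − a/2) = 1350.72 kN × (465 − 47.69) mm = 563.67 kN·m.

M_n ≈ 564 kN·m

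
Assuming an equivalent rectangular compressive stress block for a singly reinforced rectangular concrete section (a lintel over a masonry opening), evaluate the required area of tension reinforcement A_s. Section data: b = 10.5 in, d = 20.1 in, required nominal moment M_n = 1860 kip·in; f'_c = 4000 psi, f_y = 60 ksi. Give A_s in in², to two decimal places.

A_s ≈ 1.66 in²

From M_n = 0.85 f'_c a b (d − a/2):
a = d − √(d² − 2M_n/(0.85 f'_c b)) = 20.1 − √(20.1² − 2 × 1860/(0.85 × 4 × 10.5)) = 2.785 in.
A_s = 0.85 f'_c a b / f_y = 0.85 × 4 × 2.785 × 10.5 / 60 = 1.657 in².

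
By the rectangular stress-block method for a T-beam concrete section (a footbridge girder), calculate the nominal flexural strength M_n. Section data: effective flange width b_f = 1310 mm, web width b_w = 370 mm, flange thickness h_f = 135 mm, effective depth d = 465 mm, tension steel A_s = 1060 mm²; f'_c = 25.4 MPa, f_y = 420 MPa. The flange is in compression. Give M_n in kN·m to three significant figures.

M_n ≈ 204 kN·m

Tension: T = A_s f_y = 1060 × 420 = 445200 N.
Try a within the flange: a = T/(0.85 f'_c b_f) = 445200/(0.85 × 25.4 × 1310) = 15.74 mm.
Since a = 15.74 ≤ h_f = 135 mm, the stress block lies entirely in the flange; analyse as a rectangular beam of width b_f.
M_n = T(d − a/2) = 445200 × (465 − 7.87) = 203.51 × 10⁶ N·mm.
M_n = 203.51 kN·m.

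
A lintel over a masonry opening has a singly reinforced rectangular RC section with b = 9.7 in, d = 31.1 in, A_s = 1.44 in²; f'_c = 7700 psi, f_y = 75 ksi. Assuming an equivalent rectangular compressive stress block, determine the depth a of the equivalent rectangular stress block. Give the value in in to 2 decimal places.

T = A_s f_y = 1.44 × 75 = 108 kips.
a = T/(0.85 f'_c b) = 108/(0.85 × 7.7 × 9.7) = 1.70 in.

a ≈ 1.70 in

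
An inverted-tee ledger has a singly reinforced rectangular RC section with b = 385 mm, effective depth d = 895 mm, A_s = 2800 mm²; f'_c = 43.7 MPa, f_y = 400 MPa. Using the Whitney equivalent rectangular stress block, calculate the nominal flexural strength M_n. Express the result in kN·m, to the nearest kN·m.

T = A_s f_y = 2800 × 400 = 1120000 N = 1120 kN.
From C = T: a = T/(0.85 f'_c b) = 1120000/(0.85 × 43.7 × 385) = 78.32 mm.
M_n = T(d − a/2) = 1120 kN × (895 − 39.16) mm = 958.54 kN·m.

M_n ≈ 959 kN·m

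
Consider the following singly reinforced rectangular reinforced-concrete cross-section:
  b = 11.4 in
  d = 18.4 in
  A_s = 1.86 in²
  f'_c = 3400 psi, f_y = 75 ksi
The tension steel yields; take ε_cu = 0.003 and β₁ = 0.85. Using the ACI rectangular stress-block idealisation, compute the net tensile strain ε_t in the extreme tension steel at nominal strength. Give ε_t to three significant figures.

a = A_s f_y/(0.85 f'_c b) = 4.234 in.
β₁ = 0.85, so c = a/β₁ = 4.234/0.85 = 4.981 in.
From the linear strain diagram with ε_cu = 0.003: ε_t = 0.003 (d − c)/c = 0.003 × (18.4 − 4.981)/4.981 = 0.00808.
Since ε_t ≥ 0.005, the section is tension-controlled.

ε_t ≈ 0.00808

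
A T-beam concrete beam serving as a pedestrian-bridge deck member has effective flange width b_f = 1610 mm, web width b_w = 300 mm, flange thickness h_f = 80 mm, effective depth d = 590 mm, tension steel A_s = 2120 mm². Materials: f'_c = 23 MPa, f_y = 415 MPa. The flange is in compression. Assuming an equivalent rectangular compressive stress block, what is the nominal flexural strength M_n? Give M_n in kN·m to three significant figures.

M_n ≈ 507 kN·m

Tension: T = A_s f_y = 2120 × 415 = 879800 N.
Try a within the flange: a = T/(0.85 f'_c b_f) = 879800/(0.85 × 23 × 1610) = 27.95 mm.
Since a = 27.95 ≤ h_f = 80 mm, the stress block lies entirely in the flange; analyse as a rectangular beam of width b_f.
M_n = T(d − a/2) = 879800 × (590 − 13.975) = 506.79 × 10⁶ N·mm.
M_n = 506.79 kN·m.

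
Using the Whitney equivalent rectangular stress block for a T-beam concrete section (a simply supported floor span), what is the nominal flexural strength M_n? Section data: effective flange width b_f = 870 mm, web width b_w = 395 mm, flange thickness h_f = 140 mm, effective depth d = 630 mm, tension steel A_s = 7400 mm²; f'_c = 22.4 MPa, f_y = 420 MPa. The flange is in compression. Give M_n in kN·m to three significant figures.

Tension: T = A_s f_y = 7400 × 420 = 3108000 N.
Try a within the flange: a = T/(0.85 f'_c b_f) = 3108000/(0.85 × 22.4 × 870) = 187.63 mm.
a = 187.63 > h_f = 140 mm: the block extends into the web. Split into flange-overhang and web parts.
C_f = 0.85 f'_c (b_f − b_w) h_f = 0.85 × 22.4 × (870 − 395) × 140 = 1266160 N.
Remaining web compression depth: a_w = (T − C_f)/(0.85 f'_c b_w) = (3108000 − 1266160)/(0.85 × 22.4 × 395) = 244.90 mm.
M_n = C_f(d − h_f/2) + (T − C_f)(d − a_w/2) = 1266160 × (630 − 70) + 1841840 × (630 − 122.45) = 709.05 + 934.83 = 1643.88 × 10⁶ N·mm.
M_n = 1643.88 kN·m.

M_n ≈ 1640 kN·m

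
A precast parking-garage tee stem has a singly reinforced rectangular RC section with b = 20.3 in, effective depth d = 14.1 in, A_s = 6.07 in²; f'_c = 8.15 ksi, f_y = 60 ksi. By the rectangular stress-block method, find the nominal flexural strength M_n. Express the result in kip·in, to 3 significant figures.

T = A_s f_y = 6.07 × 60 = 364.2 kips.
a = T/(0.85 f'_c b) = 364.2/(0.85 × 8.15 × 20.3) = 2.590 in.
M_n = T(d − a/2) = 364.2 × (14.1 − 1.295) = 4663.6 kip·in.

M_n ≈ 4660 kip·in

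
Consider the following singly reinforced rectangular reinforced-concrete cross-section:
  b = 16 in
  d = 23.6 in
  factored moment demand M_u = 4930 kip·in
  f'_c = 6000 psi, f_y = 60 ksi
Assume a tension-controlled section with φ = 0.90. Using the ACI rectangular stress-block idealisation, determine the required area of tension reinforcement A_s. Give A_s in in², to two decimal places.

A_s ≈ 4.13 in²

M_n = M_u/φ = 4930/0.90 = 5477.78 kip·in.
From M_n = 0.85 f'_c a b (d − a/2):
a = d − √(d² − 2M_n/(0.85 f'_c b)) = 23.6 − √(23.6² − 2 × 5477.78/(0.85 × 6 × 16)) = 3.040 in.
A_s = 0.85 f'_c a b / f_y = 0.85 × 6 × 3.040 × 16 / 60 = 4.134 in².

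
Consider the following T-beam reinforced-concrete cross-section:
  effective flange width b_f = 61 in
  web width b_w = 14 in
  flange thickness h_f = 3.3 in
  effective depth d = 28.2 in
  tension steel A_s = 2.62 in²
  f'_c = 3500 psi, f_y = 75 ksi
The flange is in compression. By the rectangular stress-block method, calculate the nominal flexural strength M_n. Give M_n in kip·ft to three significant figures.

M_n ≈ 453 kip·ft

Tension: T = A_s f_y = 2.62 × 75 = 196.5 kips.
Try a within the flange: a = T/(0.85 f'_c b_f) = 196.5/(0.85 × 3.5 × 61) = 1.083 in.
Since a = 1.083 ≤ h_f = 3.3 in, the stress block lies entirely in the flange; analyse as a rectangular beam of width b_f.
M_n = T(d − a/2) = 196.5 × (28.2 − 0.5415) = 5434.9 kip·in.
M_n = 5434.9/12 = 452.91 kip·ft.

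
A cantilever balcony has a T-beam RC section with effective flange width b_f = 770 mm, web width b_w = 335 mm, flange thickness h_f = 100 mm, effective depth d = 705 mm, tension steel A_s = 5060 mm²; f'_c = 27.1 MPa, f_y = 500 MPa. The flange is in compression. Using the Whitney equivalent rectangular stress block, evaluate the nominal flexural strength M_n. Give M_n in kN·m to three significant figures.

M_n ≈ 1580 kN·m

Tension: T = A_s f_y = 5060 × 500 = 2530000 N.
Try a within the flange: a = T/(0.85 f'_c b_f) = 2530000/(0.85 × 27.1 × 770) = 142.64 mm.
a = 142.64 > h_f = 100 mm: the block extends into the web. Split into flange-overhang and web parts.
C_f = 0.85 f'_c (b_f − b_w) h_f = 0.85 × 27.1 × (770 − 335) × 100 = 1002023 N.
Remaining web compression depth: a_w = (T − C_f)/(0.85 f'_c b_w) = (2530000 − 1002023)/(0.85 × 27.1 × 335) = 198.01 mm.
M_n = C_f(d − h_f/2) + (T − C_f)(d − a_w/2) = 1002023 × (705 − 50) + 1527977 × (705 − 99.005) = 656.33 + 925.95 = 1582.28 × 10⁶ N·mm.
M_n = 1582.28 kN·m.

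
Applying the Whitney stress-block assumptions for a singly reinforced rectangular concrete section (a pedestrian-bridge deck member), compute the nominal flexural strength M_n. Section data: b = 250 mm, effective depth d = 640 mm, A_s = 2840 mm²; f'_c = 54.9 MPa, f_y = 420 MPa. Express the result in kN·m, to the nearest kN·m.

M_n ≈ 702 kN·m

T = A_s f_y = 2840 × 420 = 1192800 N = 1192.8 kN.
From C = T: a = T/(0.85 f'_c b) = 1192800/(0.85 × 54.9 × 250) = 102.24 mm.
M_n = T(d − a/2) = 1192.8 kN × (640 − 51.12) mm = 702.42 kN·m.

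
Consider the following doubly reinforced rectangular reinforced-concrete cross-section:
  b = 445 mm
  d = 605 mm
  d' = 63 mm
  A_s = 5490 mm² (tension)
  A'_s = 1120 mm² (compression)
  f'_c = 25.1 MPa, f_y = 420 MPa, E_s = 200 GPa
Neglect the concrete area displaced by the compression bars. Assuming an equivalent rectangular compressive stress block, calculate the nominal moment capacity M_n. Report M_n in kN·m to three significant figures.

M_n ≈ 1190 kN·m

Assume both tension and compression steel yield.
Net tension couple steel: A_s − A'_s = 4370 mm².
a = (A_s − A'_s) f_y / (0.85 f'_c b) = 1835400/(0.85 × 25.1 × 445) = 193.32 mm.
c = a/β₁ = 193.32/0.85 = 227.44 mm; ε'_s = 0.003(c − d')/c = 0.0022 ≥ f_y/E_s = 0.0021, so compression steel does yield.
M_n = (A_s − A'_s) f_y (d − a/2) + A'_s f_y (d − d') = [1835400 × (605 − 96.66) + 470400 × (605 − 63)] × 10⁻⁶ = 933.01 + 254.96 = 1187.97 kN·m.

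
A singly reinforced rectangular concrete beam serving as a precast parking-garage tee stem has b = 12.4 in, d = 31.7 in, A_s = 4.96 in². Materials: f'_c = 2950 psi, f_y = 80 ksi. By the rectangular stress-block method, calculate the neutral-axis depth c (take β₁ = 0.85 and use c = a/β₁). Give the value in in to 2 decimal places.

c ≈ 15.01 in

T = A_s f_y = 4.96 × 80 = 396.8 kips.
a = T/(0.85 f'_c b) = 396.8/(0.85 × 2.95 × 12.4) = 12.7617 in.
With β₁ = 0.85, c = a/β₁ = 12.7617/0.85 = 15.01 in.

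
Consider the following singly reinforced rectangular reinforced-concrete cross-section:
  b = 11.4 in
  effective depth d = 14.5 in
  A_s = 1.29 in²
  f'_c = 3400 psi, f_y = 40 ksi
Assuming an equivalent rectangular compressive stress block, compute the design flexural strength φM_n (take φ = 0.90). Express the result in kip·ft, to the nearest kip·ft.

T = A_s f_y = 1.29 × 40 = 51.6 kips.
a = T/(0.85 f'_c b) = 51.6/(0.85 × 3.4 × 11.4) = 1.566 in.
M_n = T(d − a/2) = 51.6 × (14.5 − 0.783) = 707.8 kip·in = 707.8/12 = 58.98 kip·ft.
φM_n = 0.90 × 58.98 = 53.08 kip·ft.

φM_n ≈ 53 kip·ft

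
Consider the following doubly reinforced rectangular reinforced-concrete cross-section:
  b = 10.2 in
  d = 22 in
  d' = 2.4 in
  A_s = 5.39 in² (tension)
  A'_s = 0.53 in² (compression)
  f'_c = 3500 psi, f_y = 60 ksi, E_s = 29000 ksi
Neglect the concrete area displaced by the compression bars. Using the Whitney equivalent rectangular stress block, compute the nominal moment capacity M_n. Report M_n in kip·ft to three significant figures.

M_n ≈ 470 kip·ft

Assume both steels yield.
a = (A_s − A'_s) f_y/(0.85 f'_c b) = (5.39 − 0.53) × 60/(0.85 × 3.5 × 10.2) = 9.609 in.
c = a/β₁ = 9.609/0.85 = 11.305 in; ε'_s = 0.003(c − d')/c = 0.0024 ≥ ε_y = 0.0021, so the compression steel yields.
M_n = (A_s − A'_s) f_y (d − a/2) + A'_s f_y (d − d') = 291.6 × (22 − 4.8045) + 31.8 × (22 − 2.4) = 5014.2 + 623.3 = 5637.5 kip·in = 5637.5/12 = 469.79 kip·ft.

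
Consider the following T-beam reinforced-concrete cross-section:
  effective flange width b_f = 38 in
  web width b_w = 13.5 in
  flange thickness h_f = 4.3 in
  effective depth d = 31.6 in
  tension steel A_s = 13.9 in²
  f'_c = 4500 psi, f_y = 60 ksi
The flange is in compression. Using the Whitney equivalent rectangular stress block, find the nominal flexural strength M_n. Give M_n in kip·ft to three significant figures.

M_n ≈ 1970 kip·ft

Tension: T = A_s f_y = 13.9 × 60 = 834 kips.
Try a within the flange: a = T/(0.85 f'_c b_f) = 834/(0.85 × 4.5 × 38) = 5.738 in.
a = 5.738 > h_f = 4.3 in: the block extends into the web. Split into flange-overhang and web parts.
C_f = 0.85 f'_c (b_f − b_w) h_f = 0.85 × 4.5 × (38 − 13.5) × 4.3 = 403.0 kips.
Remaining web compression depth: a_w = (T − C_f)/(0.85 f'_c b_w) = (834 − 403.0)/(0.85 × 4.5 × 13.5) = 8.347 in.
M_n = C_f(d − h_f/2) + (T − C_f)(d − a_w/2) = 403.0 × (31.6 − 2.15) + 431 × (31.6 − 4.1735) = 11868.4 + 11820.8 = 23689.2 kip·in.
M_n = 23689.2/12 = 1974.10 kip·ft.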